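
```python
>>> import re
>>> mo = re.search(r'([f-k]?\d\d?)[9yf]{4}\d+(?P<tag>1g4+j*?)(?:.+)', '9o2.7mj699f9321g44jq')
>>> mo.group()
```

'j699f9321g44jq'

This matches optionally a character in [f-k], then a digit, then optionally a digit (captured); then exactly 4 of one of [9yf], then one or more of a digit; then the literal '1g', then one or more of the literal '4', then zero or more of a literal 'j' (lazy) (captured as 'tag'); then one or more of any character (non-capturing group).
The match spans [6:20] → 'j699f9321g44jq'.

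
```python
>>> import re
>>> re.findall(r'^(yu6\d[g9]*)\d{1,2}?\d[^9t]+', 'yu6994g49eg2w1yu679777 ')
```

['yu69']

The pattern matches anchored at the start of the string; then the literal 'yu6', then a digit, then zero or more of one of [g9] (captured); then 1 to 2 of a digit (lazy), then a digit, then one or more of any character except [9t].
Matches: at [0:8] match 'yu6994g4', group 1 = 'yu69'.
`findall` collects group 1 from the one match (1 total).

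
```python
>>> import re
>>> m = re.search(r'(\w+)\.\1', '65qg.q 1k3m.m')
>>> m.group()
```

'm.m'

After group 1 captures some text, `\1` only succeeds where that same text appears again.
Unlike `match`, `search` isn't anchored — it looks for the pattern anywhere in the string.
The match spans [10:13] → 'm.m'.
Captured: group 1 = 'm'.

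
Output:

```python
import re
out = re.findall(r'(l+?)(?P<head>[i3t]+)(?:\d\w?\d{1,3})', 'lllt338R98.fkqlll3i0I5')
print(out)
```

[('lll', 't33'), ('lll', '3i')]

Pattern: one or more of a literal 'l' (lazy) (captured); then one or more of one of [i3t] (captured as 'head'); then a digit, then optionally a word character, then 1 to 3 of a digit (non-capturing group).
`findall` packs the 2 group values into a tuple for every match.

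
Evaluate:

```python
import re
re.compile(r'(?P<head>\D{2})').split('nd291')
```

['', 'nd', '291']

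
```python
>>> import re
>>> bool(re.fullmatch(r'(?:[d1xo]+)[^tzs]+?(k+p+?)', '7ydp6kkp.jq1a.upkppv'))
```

False

This matches one or more of one of [d1xo] (non-capturing group); then one or more of any character except [tzs] (lazy); then one or more of the literal 'k', then one or more of a literal 'p' (lazy) (captured).
`fullmatch` succeeds only if the pattern covers the string from start to end.
Here there's no way to consume every character, so the call returns None, and `bool(None)` is False.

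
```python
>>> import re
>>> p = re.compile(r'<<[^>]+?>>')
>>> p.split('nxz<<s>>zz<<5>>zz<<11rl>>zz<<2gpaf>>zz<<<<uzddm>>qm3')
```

['nxz', 'zz', 'zz', 'zz', 'zz', 'qm3']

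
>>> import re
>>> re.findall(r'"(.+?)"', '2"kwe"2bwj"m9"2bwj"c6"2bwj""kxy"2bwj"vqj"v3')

['kwe', 'm9', 'c6', '"kxy', 'vqj']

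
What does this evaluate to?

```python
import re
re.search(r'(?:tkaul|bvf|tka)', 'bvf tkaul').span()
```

(0, 3)

`re.search` tries every starting position until one works.
The match spans [0:3] → 'bvf'.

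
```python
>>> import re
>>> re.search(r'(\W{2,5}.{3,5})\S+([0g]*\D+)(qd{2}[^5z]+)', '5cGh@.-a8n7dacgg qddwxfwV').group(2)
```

' '

The match spans [4:25] → '@.-a8n7dacgg qddwxfwV'.
Captured: group 1 = '@.-a8n7d', group 2 = ' ', group 3 = 'qddwxfwV'.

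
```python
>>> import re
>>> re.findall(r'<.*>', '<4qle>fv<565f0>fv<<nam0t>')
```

No capturing groups, so `findall` returns the 1 full match string.

['<4qle>fv<565f0>fv<<nam0t>']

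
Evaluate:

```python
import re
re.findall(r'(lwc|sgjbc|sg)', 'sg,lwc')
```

['sg', 'lwc']

Scanning left to right: at [0:2] match 'sg', group 1 = 'sg'; at [3:6] match 'lwc', group 1 = 'lwc'.
Because there's exactly one group, `findall` drops the full match and keeps group 1 from each hit.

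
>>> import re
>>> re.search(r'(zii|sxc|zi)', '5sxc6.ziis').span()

`search` walks the string left to right and returns the first match it finds.
The match spans [1:4] → 'sxc'.
Captured: group 1 = 'sxc'.

(1, 4)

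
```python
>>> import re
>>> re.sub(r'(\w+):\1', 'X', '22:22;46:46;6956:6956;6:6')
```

`\1` has to match the exact text group 1 already captured.
Matches: at [0:5] → '22:22'; at [6:11] → '46:46'; at [12:21] → '6956:6956'; at [22:25] → '6:6'.
`sub` substitutes 'X' at each match site.

'X;X;X;X'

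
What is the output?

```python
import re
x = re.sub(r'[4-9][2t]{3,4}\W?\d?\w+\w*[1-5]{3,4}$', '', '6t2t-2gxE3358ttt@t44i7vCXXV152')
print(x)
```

Pattern: a character in [4-9], then 3 to 4 of one of [2t], then optionally a non-word character; then optionally a digit, then one or more of a word character; then zero or more of a word character, then 3 to 4 of a character in [1-5]; then anchored at the end.
Matches: at [12:30] → '8ttt@t44i7vCXXV152'.
`sub` substitutes '' at each match site.

6t2t-2gxE335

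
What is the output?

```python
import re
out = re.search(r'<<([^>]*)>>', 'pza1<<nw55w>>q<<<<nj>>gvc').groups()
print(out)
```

The match spans [4:13] → '<<nw55w>>'.
Captured: group 1 = 'nw55w'.

('nw55w',)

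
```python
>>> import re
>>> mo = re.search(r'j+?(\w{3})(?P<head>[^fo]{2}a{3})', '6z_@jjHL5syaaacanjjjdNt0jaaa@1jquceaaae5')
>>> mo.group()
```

'jjHL5syaaa'

This matches one or more of a literal 'j' (lazy); then exactly 3 of a word character (captured); then exactly 2 of any character except [fo], then exactly 3 of the literal 'a' (captured as 'head').
`re.search` tries every starting position until one works.
The match spans [4:14] → 'jjHL5syaaa'.
Captured: group 1 = 'HL5', group 2 = 'syaaa'.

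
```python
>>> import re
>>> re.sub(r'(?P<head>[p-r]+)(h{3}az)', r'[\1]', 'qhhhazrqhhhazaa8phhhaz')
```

Pattern: one or more of a character in [p-r] (captured as 'head'); then exactly 3 of a literal 'h', then the literal 'az' (captured).
Each match is replaced using the text its own group 1 captured.

'[q][rq]aa8[p]'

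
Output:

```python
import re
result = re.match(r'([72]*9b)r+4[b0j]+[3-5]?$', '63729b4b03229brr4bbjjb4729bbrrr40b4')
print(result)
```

None

Pattern: zero or more of one of [72], then the literal '9b' (captured); then one or more of a literal 'r'; then the literal '4', then one or more of one of [b0j], then optionally a character in [3-5]; then anchored at the end.
`re.match` won't scan ahead — the pattern has to work from the very first character.
Here position 0 doesn't satisfy it, so the call returns None.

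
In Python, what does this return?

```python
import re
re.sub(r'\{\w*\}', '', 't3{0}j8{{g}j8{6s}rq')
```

Every occurrence is swapped for ''.

't3j8{j8rq'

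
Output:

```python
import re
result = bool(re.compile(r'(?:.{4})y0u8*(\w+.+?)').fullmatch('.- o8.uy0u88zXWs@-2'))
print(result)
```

False

For `fullmatch`, every character of the input must be accounted for by the pattern.
Here the pattern can't cover the whole string, so the call returns None, and `bool(None)` is False.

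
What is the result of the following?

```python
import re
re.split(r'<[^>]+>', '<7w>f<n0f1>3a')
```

['', 'f', '3a']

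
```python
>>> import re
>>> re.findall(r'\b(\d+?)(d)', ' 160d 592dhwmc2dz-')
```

[('160', 'd'), ('592', 'd')]

`findall` packs the 2 group values into a tuple for every match.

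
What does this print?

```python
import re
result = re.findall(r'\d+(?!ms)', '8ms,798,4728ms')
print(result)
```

['798', '472']

`(?!…)`/`(?<!…)` only lets a position through if the neighbouring text does NOT match; no characters are consumed.
Matches: at [4:7] → '798'; at [8:11] → '472'.
Since nothing is captured, `findall` lists the 2 matched substrings directly.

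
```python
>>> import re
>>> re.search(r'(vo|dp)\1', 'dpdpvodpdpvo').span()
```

(0, 4)

The backreference `\1` re-matches whatever the first group consumed, character for character.
`re.search` tries every starting position until one works.
The match spans [0:4] → 'dpdp'.
Captured: group 1 = 'dp'.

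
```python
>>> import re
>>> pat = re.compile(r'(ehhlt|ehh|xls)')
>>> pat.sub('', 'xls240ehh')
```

'240'

Each match is replaced by ''.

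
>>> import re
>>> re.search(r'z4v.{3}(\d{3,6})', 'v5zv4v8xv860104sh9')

None

Pattern: the literal 'z4v', then exactly 3 of any character; then 3 to 6 of a digit (captured).
`re.search` scans for the first position where the pattern succeeds.
Here the pattern never matches, so the call returns None.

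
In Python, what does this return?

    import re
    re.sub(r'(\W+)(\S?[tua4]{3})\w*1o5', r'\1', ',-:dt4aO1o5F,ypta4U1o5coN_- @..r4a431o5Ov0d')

This matches one or more of a non-word character (captured); then optionally a non-whitespace character, then exactly 3 of one of [tua4] (captured); then zero or more of a word character, then the literal '1o5'.
Matches: at [0:11] → ',-:dt4aO1o5'; at [26:39] → '- @..r4a431o5'.
`\1` in the replacement pulls in group 1's text for each match.

',-:F,ypta4U1o5coN_- @..Ov0d'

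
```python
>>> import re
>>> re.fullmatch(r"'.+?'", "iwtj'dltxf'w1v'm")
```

None

`fullmatch` succeeds only if the pattern covers the string from start to end.
Here the string isn't matched end-to-end, so the call returns None.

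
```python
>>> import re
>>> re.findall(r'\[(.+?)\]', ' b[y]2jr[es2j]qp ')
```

['y', 'es2j']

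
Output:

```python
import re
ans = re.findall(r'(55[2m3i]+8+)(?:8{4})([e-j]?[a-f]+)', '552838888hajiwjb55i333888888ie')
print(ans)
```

Pattern: the literal '55', then one or more of one of [2m3i], then one or more of the literal '8' (captured); then exactly 4 of a literal '8' (non-capturing group); then optionally a character in [e-j], then one or more of a character in [a-f] (captured).
Walking the string: at [16:30] match '55i333888888ie', groups = ('55i33388', 'ie').
`findall` packs the 2 group values into a tuple for every match.

[('55i33388', 'ie')]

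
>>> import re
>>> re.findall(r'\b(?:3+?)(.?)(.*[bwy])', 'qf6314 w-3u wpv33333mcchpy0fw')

[('u', ' wpv33333mcchpy0fw')]

The pattern matches a word boundary (`\b`, zero-width); then one or more of a literal '3' (lazy) (non-capturing group); then optionally any character (captured); then zero or more of any character, then one of [bwy] (captured).
2 groups means the one result is a tuple of 2 captured strings — 1 here.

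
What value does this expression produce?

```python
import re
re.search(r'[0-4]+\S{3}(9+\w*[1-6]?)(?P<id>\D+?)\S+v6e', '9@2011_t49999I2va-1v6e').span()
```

This matches one or more of a character in [0-4], then exactly 3 of a non-whitespace character; then one or more of the literal '9', then zero or more of a word character, then optionally a character in [1-6] (captured); then one or more of a non-digit (lazy) (captured as 'id'); then one or more of a non-whitespace character, then the literal 'v6e'.
`re.search` scans for the first position where the pattern succeeds.
The match spans [2:22] → '2011_t49999I2va-1v6e'.
Captured: group 1 = '9999I2va', group 2 = '-'.

(2, 22)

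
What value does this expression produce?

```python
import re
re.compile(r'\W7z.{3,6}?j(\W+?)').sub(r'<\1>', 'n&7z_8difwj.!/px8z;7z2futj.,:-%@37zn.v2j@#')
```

Pattern: a non-word character, then the literal '7z'; then 3 to 6 of any character (lazy), then a literal 'j'; then one or more of a non-word character (lazy) (captured).
Matches: at [1:12] → '&7z_8difwj.'; at [18:27] → ';7z2futj.'.
`\1` in the replacement pulls in group 1's text for each match.

'n<.>!/px8z<.>,:-%@37zn.v2j@#'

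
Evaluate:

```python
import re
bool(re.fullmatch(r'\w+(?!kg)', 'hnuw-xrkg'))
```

The negative lookahead/lookbehind blocks any match where the forbidden context is present.
`re.fullmatch` is like wrapping the pattern in `^…$` (in single-line mode).
Here the pattern can't cover the whole string, so the call returns None, and `bool(None)` is False.

False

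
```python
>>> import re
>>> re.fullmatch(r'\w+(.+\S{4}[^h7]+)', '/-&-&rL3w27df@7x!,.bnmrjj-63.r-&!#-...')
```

For `fullmatch`, every character of the input must be accounted for by the pattern.
Here there's no way to consume every character, so the call returns None.

None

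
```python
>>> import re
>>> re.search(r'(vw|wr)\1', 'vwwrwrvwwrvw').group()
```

A backreference is literal: `\1` must see the identical characters the first group matched.
The match spans [2:6] → 'wrwr'.

'wrwr'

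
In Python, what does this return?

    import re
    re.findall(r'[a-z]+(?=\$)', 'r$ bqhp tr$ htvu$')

['r', 'tr', 'htvu']

The positive lookaround only admits positions where the adjacent text matches; those characters stay outside the span.
Walking the string: at [0:1] → 'r'; at [8:10] → 'tr'; at [12:16] → 'htvu'.
`findall` yields the raw match text (3 of them) because the pattern has no groups.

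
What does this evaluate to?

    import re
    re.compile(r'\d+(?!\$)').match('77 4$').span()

(0, 2)

A negative assertion filters positions out without eating any characters.
With `match`, the pattern is implicitly anchored at the beginning.
The match spans [0:2] → '77'.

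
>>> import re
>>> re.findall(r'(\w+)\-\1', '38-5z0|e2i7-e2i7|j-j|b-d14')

The backreference `\1` re-matches whatever the first group consumed, character for character.
Because there's exactly one group, `findall` drops the full match and keeps group 1 from each hit.

['e2i7', 'j']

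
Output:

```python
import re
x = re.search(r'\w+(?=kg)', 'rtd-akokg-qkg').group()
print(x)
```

The positive lookaround only admits positions where the adjacent text matches; those characters stay outside the span.
The match spans [4:7] → 'ako'.

ako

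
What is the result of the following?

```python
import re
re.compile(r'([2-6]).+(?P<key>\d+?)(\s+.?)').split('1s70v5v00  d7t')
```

['1s70v', '5', '0', '  d', '7t']

This matches a character in [2-6] (captured); then one or more of any character; then one or more of a digit (lazy) (captured as 'key'); then one or more of whitespace, then optionally any character (captured).
Matches to split on: at [5:12] → '5v00  d'.
With a capturing group present, the delimiter's captured portion is kept in the result list.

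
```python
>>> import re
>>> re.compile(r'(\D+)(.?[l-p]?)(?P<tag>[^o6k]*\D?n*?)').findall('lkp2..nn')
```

[('lkp', '2', '..nn')]

Pattern: one or more of a non-digit (captured); then optionally any character, then optionally a character in [l-p] (captured); then zero or more of any character except [o6k], then optionally a non-digit, then zero or more of the literal 'n' (lazy) (captured as 'tag').
3 groups means the one result is a tuple of 3 captured strings — 1 here.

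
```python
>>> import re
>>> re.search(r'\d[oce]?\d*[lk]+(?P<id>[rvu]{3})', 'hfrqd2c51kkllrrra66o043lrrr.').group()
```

'2c51kkllrrr'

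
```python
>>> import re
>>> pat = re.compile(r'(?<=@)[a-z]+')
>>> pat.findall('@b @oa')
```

['b', 'oa']

The positive lookaround only admits positions where the adjacent text matches; those characters stay outside the span.
Walking the string: at [1:2] → 'b'; at [4:6] → 'oa'.
No capturing groups, so `findall` returns the 2 full match strings.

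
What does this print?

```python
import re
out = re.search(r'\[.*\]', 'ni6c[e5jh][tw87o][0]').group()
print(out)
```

[e5jh][tw87o][0]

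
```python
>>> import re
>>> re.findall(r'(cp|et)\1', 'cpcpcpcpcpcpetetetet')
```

['cp', 'cp', 'cp', 'et', 'et']

A backreference is literal: `\1` must see the identical characters the first group matched.
Walking the string: at [0:4] match 'cpcp', group 1 = 'cp'; at [4:8] match 'cpcp', group 1 = 'cp'; at [8:12] match 'cpcp', group 1 = 'cp'; at [12:16] match 'etet', group 1 = 'et'; at [16:20] match 'etet', group 1 = 'et'.
With a single group, `findall` returns only what that group captured — 5 items.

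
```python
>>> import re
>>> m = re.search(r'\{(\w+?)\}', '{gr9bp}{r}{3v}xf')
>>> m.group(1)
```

`re.search` tries every starting position until one works.
The match spans [0:7] → '{gr9bp}'.
Captured: group 1 = 'gr9bp'.

'gr9bp'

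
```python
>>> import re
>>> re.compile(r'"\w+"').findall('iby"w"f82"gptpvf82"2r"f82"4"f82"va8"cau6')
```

Walking the string: at [3:6] → '"w"'; at [9:19] → '"gptpvf82"'; at [21:26] → '"f82"'; at [27:32] → '"f82"'.
`findall` yields the raw match text (4 of them) because the pattern has no groups.

['"w"', '"gptpvf82"', '"f82"', '"f82"']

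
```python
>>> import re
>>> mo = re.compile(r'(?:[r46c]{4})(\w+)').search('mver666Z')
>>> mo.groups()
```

('Z',)

The match spans [3:8] → 'r666Z'.
Captured: group 1 = 'Z'.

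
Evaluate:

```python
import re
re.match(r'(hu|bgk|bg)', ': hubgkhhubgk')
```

None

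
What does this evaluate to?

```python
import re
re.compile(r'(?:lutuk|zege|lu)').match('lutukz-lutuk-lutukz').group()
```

`|` is ordered: at each position the engine commits to the first alternative that works.
`match` is anchored at position 0; if the pattern doesn't fit there, it returns None.
The match spans [0:5] → 'lutuk'.

'lutuk'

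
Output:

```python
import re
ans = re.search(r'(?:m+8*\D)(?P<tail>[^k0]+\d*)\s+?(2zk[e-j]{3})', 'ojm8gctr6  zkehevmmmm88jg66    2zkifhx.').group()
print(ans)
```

mmmm88jg66    2zkifh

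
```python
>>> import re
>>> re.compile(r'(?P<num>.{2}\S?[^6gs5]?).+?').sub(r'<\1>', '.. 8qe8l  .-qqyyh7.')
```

This matches exactly 2 of any character, then optionally a non-whitespace character, then optionally any character except [6gs5] (captured as 'num'); then one or more of any character (lazy).
Lazy quantifiers expand one character at a time until the remainder of the pattern can match.
Matches: at [0:4] → '.. 8'; at [4:9] → 'qe8l '; at [9:14] → ' .-qq'; at [14:19] → 'yyh7.'.
Each match is replaced using the text its own group 1 captured.

'<.. ><qe8l>< .-q><yyh7>'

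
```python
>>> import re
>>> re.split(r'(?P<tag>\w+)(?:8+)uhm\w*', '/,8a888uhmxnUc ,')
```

The pattern matches one or more of a word character (captured as 'tag'); then one or more of a literal '8' (non-capturing group); then the literal 'uhm', then zero or more of a word character.
Matches to split on: at [2:14] → '8a888uhmxnUc'.
With a capturing group present, the delimiter's captured portion is kept in the result list.

['/,', '8a88', ' ,']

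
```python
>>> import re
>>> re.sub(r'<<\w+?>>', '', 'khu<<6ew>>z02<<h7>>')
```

Each match is replaced by ''.

'khuz02'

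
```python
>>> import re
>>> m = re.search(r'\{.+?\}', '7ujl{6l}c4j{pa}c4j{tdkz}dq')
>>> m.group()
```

With the lazy modifier that quantifier settles for the fewest repetitions that let the rest of the pattern succeed (the atoms after it are unaffected and can still be greedy).
The match spans [4:8] → '{6l}'.

'{6l}'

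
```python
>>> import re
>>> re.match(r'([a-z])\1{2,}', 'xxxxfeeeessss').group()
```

`re.match` only tries the pattern at the start of the string.
The match spans [0:4] → 'xxxx'.

'xxxx'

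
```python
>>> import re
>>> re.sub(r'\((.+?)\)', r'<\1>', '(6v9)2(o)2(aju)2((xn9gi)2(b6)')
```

A `+?`/`*?`/`{m,n}?` starts at its minimum and grows only as far as needed for what follows to match.
Matches: at [0:5] → '(6v9)'; at [6:9] → '(o)'; at [10:15] → '(aju)'; at [16:24] → '((xn9gi)'; at [25:29] → '(b6)'.
Each match is replaced using the text its own group 1 captured.

'<6v9>2<o>2<aju>2<(xn9gi>2<b6>'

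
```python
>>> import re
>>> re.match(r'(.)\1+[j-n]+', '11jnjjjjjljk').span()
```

(0, 12)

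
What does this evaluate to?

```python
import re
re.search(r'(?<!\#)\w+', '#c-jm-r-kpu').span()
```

A negative assertion filters positions out without eating any characters.
`search` walks the string left to right and returns the first match it finds.
The match spans [3:5] → 'jm'.

(3, 5)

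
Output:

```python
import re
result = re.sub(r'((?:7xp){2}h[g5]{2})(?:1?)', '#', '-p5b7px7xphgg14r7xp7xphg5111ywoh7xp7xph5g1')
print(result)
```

The pattern matches the literal '7xp' repeated 2 times, then the literal 'h', then exactly 2 of one of [g5] (captured); then optionally a literal '1' (non-capturing group).
Matches: at [16:26] → '7xp7xphg51'; at [32:42] → '7xp7xph5g1'.
Each match is replaced by '#'.

-p5b7px7xphgg14r#11ywoh#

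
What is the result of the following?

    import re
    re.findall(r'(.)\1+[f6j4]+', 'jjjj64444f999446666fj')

['j', '9']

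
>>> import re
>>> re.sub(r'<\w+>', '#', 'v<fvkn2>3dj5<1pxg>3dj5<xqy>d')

'v#3dj5#3dj5#d'

Matches: at [1:8] → '<fvkn2>'; at [12:18] → '<1pxg>'; at [22:27] → '<xqy>'.
`sub` substitutes '#' at each match site.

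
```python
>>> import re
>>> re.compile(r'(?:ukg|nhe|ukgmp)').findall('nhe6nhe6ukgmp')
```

`|` is ordered: at each position the engine commits to the first alternative that works.
Scanning left to right: at [0:3] → 'nhe'; at [4:7] → 'nhe'; at [8:11] → 'ukg'.
`findall` yields the raw match text (3 of them) because the pattern has no groups.

['nhe', 'nhe', 'ukg']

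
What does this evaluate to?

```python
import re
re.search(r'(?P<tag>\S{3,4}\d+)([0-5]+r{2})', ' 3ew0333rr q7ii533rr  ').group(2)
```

'3rr'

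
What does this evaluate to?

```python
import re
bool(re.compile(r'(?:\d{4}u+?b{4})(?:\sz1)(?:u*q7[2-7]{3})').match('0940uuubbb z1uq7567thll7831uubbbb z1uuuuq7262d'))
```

False

This matches exactly 4 of a digit, then one or more of a literal 'u' (lazy), then exactly 4 of the literal 'b' (non-capturing group); then whitespace, then the literal 'z1' (non-capturing group); then zero or more of the literal 'u', then the literal 'q7', then exactly 3 of a character in [2-7] (non-capturing group).
With `match`, the pattern is implicitly anchored at the beginning.
Here position 0 doesn't satisfy it, so the call returns None, and `bool(None)` is False.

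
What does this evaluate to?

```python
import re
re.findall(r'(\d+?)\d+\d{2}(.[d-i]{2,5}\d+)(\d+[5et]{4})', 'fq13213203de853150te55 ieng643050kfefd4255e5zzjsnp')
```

[('1', '3de85315', '0te55'), ('6', 'kfefd4', '255e5')]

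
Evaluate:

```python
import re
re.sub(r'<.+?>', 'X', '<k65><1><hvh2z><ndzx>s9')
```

The `?` after the quantifier makes it lazy — it takes as little as possible before letting the rest of the pattern try.
Matches: at [0:5] → '<k65>'; at [5:8] → '<1>'; at [8:15] → '<hvh2z>'; at [15:21] → '<ndzx>'.
Every occurrence is swapped for 'X'.

'XXXXs9'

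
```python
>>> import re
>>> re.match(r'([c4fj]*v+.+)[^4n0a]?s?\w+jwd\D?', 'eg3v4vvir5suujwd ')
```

None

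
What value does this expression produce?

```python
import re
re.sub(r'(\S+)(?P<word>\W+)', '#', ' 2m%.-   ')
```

This matches one or more of a non-whitespace character (captured); then one or more of a non-word character (captured as 'word').
Matches: at [1:9] → '2m%.-   '.
`sub` substitutes '#' at each match site.

' #'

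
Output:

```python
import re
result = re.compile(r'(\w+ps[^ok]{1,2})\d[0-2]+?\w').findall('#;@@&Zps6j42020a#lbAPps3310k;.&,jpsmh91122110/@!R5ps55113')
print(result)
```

['Zps6j', 'lbAPps33', 'jpsmh', 'R5ps55']

With a single group, `findall` returns only what that group captured — 4 items.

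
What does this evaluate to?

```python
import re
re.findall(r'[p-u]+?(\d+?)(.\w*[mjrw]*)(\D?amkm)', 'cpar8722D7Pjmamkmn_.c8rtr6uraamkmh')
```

[('8', '722D7Pjm', 'amkm'), ('6', 'ura', 'amkm')]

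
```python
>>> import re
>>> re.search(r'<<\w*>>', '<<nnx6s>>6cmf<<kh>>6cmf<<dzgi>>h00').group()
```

'<<nnx6s>>'

The match spans [0:9] → '<<nnx6s>>'.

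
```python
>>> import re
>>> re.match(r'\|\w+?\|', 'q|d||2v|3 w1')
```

None

`re.match` won't scan ahead — the pattern has to work from the very first character.
Here position 0 doesn't satisfy it, so the call returns None.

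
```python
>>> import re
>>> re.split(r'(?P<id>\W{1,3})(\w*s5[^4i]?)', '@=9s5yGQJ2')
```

Pattern: 1 to 3 of a non-word character (captured as 'id'); then zero or more of a word character, then the literal 's5', then optionally any character except [4i] (captured).
Matches to split on: at [0:6] → '@=9s5y'.
The group in the pattern means `split` returns the separators' captures alongside the pieces.

['', '@=', '9s5y', 'GQJ2']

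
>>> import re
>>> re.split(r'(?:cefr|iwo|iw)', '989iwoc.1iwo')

Alternation tries branches left to right and keeps the first one that lets the overall match succeed at that position.
`split` removes every match and returns the 3 fragments in between.

['989', 'c.1', '']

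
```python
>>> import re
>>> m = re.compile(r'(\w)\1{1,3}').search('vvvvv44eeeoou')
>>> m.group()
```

`\1` is not a pattern — it's the concrete string captured by group 1, re-applied verbatim.
Unlike `match`, `search` isn't anchored — it looks for the pattern anywhere in the string.
The match spans [0:4] → 'vvvv'.
Captured: group 1 = 'v'.

'vvvv'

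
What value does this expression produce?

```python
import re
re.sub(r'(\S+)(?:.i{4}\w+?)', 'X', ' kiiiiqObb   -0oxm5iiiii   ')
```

' kiiiiqObb   X   '

Pattern: one or more of a non-whitespace character (captured); then any character, then exactly 4 of a literal 'i', then one or more of a word character (lazy) (non-capturing group).
Matches: at [13:24] → '-0oxm5iiiii'.
Each match is replaced by 'X'.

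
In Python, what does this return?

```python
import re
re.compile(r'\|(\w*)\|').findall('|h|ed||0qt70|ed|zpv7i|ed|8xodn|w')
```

['h', '', 'ed', 'ed']

Matches: at [0:3] match '|h|', group 1 = 'h'; at [5:7] match '||', group 1 = ''; at [12:16] match '|ed|', group 1 = 'ed'; at [21:25] match '|ed|', group 1 = 'ed'.
`findall` collects group 1 from each match (4 total).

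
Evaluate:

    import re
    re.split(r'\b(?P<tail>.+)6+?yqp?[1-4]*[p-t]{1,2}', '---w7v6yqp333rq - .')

['---', 'w7v', ' - .']

The pattern matches a word boundary (`\b`, zero-width); then one or more of any character (captured as 'tail'); then one or more of a literal '6' (lazy), then the literal 'yq'; then optionally a literal 'p'; then zero or more of a character in [1-4], then 1 to 2 of a character in [p-t].
Matches to split on: at [3:15] → 'w7v6yqp333rq'.
The group in the pattern means `split` returns the separators' captures alongside the pieces.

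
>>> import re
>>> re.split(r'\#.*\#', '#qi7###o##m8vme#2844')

['', '2844']

Matches to split on: at [0:16] → '#qi7###o##m8vme#'.
The string is cut at each match, leaving 2 pieces.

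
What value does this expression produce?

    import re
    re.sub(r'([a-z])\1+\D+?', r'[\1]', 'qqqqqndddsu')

'[q][d]u'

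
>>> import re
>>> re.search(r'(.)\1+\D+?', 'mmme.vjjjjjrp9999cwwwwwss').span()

(0, 4)

After group 1 captures some text, `\1` only succeeds where that same text appears again.
`re.search` tries every starting position until one works.
The match spans [0:4] → 'mmme'.
Captured: group 1 = 'm'.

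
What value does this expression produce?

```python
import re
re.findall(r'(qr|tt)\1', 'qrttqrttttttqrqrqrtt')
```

['tt', 'qr']

`\1` is not a pattern — it's the concrete string captured by group 1, re-applied verbatim.
Walking the string: at [6:10] match 'tttt', group 1 = 'tt'; at [12:16] match 'qrqr', group 1 = 'qr'.
One capturing group, so `findall` returns just the captured substring from each match — 2 in all.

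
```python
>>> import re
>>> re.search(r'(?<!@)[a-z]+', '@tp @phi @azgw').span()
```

A negative assertion filters positions out without eating any characters.
The match spans [2:3] → 'p'.

(2, 3)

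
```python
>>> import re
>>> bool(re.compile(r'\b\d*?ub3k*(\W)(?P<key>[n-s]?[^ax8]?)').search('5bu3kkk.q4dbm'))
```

False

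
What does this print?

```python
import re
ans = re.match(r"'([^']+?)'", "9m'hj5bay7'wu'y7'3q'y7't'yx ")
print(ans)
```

`re.match` only tries the pattern at the start of the string.
Here the pattern fails at index 0, so the call returns None.

None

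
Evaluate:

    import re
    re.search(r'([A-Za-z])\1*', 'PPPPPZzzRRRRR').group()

The backreference `\1` re-matches whatever the first group consumed, character for character.
The match spans [0:5] → 'PPPPP'.

'PPPPP'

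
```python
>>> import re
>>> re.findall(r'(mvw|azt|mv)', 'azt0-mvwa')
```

Branches in `(...|...)` are attempted left-to-right; the first branch that allows the whole pattern to succeed is taken.
Matches: at [0:3] match 'azt', group 1 = 'azt'; at [5:8] match 'mvw', group 1 = 'mvw'.
Because there's exactly one group, `findall` drops the full match and keeps group 1 from each hit.

['azt', 'mvw']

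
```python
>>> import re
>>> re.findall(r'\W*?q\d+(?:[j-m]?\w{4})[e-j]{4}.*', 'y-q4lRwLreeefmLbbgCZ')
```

['-q4lRwLreeefmLbbgCZ']

This matches zero or more of a non-word character (lazy), then a literal 'q', then one or more of a digit; then optionally a character in [j-m], then exactly 4 of a word character (non-capturing group); then exactly 4 of a character in [e-j]; then zero or more of any character.
Matches: at [1:20] → '-q4lRwLreeefmLbbgCZ'.
With no groups in the pattern, `findall` gives back each whole match — 1 here.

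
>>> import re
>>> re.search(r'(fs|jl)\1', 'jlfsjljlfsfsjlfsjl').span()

(4, 8)

After group 1 captures some text, `\1` only succeeds where that same text appears again.
`re.search` tries every starting position until one works.
The match spans [4:8] → 'jljl'.
Captured: group 1 = 'jl'.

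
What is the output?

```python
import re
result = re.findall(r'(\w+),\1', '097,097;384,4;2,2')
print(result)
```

A backreference is literal: `\1` must see the identical characters the first group matched.
Walking the string: at [0:7] match '097,097', group 1 = '097'; at [10:13] match '4,4', group 1 = '4'; at [14:17] match '2,2', group 1 = '2'.
`findall` collects group 1 from each match (3 total).

['097', '4', '2']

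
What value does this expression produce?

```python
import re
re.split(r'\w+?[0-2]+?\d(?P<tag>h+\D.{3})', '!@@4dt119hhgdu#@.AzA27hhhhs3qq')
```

With a capturing group present, the delimiter's captured portion is kept in the result list.

['!@@', 'hhgdu#', '@.', 'hhhhs3qq', '']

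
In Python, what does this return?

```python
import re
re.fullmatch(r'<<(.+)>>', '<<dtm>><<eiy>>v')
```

None

`re.fullmatch` is like wrapping the pattern in `^…$` (in single-line mode).
Here the pattern can't cover the whole string, so the call returns None.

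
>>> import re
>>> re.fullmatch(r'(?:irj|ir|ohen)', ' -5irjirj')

None

`re.fullmatch` requires the pattern to consume the entire string.
Here the pattern can't cover the whole string, so the call returns None.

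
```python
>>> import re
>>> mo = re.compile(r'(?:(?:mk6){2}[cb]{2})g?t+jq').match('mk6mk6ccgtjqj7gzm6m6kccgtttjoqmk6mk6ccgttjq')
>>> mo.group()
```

'mk6mk6ccgtjq'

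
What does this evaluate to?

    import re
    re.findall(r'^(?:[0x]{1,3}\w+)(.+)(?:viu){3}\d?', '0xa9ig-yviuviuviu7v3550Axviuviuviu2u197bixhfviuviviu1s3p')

This matches anchored at the start of the string; then 1 to 3 of one of [0x], then one or more of a word character (non-capturing group); then one or more of any character (captured); then the literal 'viu' repeated 3 times, then optionally a digit.
Walking the string: at [0:35] match '0xa9ig-yviuviuviu7v3550Axviuviuviu2', group 1 = '-yviuviuviu7v3550Ax'.
`findall` collects group 1 from the one match (1 total).

['-yviuviuviu7v3550Ax']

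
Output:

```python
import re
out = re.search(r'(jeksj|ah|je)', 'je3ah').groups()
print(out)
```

('je',)

Unlike `match`, `search` isn't anchored — it looks for the pattern anywhere in the string.
The match spans [0:2] → 'je'.
Captured: group 1 = 'je'.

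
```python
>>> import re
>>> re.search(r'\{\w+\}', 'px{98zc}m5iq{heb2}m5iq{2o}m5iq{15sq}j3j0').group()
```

'{98zc}'

The match spans [2:8] → '{98zc}'.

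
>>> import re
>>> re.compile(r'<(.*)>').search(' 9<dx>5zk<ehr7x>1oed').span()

(2, 16)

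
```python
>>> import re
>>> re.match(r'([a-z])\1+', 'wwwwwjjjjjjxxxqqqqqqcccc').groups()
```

('w',)

The match spans [0:5] → 'wwwww'.
Captured: group 1 = 'w'.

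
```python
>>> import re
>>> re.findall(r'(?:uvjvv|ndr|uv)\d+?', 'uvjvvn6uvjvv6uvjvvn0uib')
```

['uvjvv6']

Walking the string: at [7:13] → 'uvjvv6'.
Since nothing is captured, `findall` lists the 1 matched substring directly.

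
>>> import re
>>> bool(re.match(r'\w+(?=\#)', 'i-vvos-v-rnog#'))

False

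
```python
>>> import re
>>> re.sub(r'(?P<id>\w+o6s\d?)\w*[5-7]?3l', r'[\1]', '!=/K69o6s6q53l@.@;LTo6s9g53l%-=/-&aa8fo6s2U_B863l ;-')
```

This matches one or more of a word character, then the literal 'o6s', then optionally a digit (captured as 'id'); then zero or more of a word character, then optionally a character in [5-7], then the literal '3l'.
Matches: at [3:14] → 'K69o6s6q53l'; at [18:28] → 'LTo6s9g53l'; at [34:49] → 'aa8fo6s2U_B863l'.
The replacement refers to a captured group, so each match is rewritten using its own captured text.

'!=/[K69o6s6]@.@;[LTo6s9]%-=/-&[aa8fo6s2] ;-'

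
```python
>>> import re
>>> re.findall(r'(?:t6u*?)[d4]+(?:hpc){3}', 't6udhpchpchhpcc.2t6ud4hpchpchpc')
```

['t6ud4hpchpchpc']

Pattern: the literal 't6', then zero or more of the literal 'u' (lazy) (non-capturing group); then one or more of one of [d4], then the literal 'hpc' repeated 3 times.
Walking the string: at [17:31] → 't6ud4hpchpchpc'.
With no groups in the pattern, `findall` gives back each whole match — 1 here.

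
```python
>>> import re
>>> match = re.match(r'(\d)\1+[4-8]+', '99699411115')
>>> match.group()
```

After group 1 captures some text, `\1` only succeeds where that same text appears again.
`re.match` only tries the pattern at the start of the string.
The match spans [0:3] → '996'.
Captured: group 1 = '9'.

'996'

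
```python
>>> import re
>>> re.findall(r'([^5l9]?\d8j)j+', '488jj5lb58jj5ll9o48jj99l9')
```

The pattern matches optionally any character except [5l9], then a digit, then the literal '8j' (captured); then one or more of a literal 'j'.
Walking the string: at [0:5] match '488jj', group 1 = '488j'; at [7:12] match 'b58jj', group 1 = 'b58j'; at [16:21] match 'o48jj', group 1 = 'o48j'.
Because there's exactly one group, `findall` drops the full match and keeps group 1 from each hit.

['488j', 'b58j', 'o48j']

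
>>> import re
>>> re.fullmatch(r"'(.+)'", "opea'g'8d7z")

None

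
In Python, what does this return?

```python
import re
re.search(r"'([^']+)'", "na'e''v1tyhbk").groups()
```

('e',)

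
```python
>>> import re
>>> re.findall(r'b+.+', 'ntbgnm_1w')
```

['bgnm_1w']

`findall` yields the raw match text (1 of them) because the pattern has no groups.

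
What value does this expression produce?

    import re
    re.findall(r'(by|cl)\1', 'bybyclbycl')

The backreference `\1` re-matches whatever the first group consumed, character for character.
Scanning left to right: at [0:4] match 'byby', group 1 = 'by'.
`findall` collects group 1 from the one match (1 total).

['by']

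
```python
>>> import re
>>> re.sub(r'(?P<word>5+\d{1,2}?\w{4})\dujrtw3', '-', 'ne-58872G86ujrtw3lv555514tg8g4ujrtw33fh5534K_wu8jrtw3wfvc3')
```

This matches one or more of a literal '5', then 1 to 2 of a digit (lazy), then exactly 4 of a word character (captured as 'word'); then a digit, then the literal 'ujr', then the literal 'tw3'.
Matches: at [3:17] → '58872G86ujrtw3'; at [19:36] → '555514tg8g4ujrtw3'.
Each match is replaced by '-'.

'ne--lv-3fh5534K_wu8jrtw3wfvc3'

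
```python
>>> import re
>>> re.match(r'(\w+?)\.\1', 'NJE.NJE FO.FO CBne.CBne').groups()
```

('NJE',)

The backreference `\1` re-matches whatever the first group consumed, character for character.
`re.match` only tries the pattern at the start of the string.
The match spans [0:7] → 'NJE.NJE'.
Captured: group 1 = 'NJE'.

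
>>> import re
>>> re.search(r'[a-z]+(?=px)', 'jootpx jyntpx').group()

'joot'

Lookahead/lookbehind check context without consuming it, so the matched span excludes the asserted characters.
The match spans [0:4] → 'joot'.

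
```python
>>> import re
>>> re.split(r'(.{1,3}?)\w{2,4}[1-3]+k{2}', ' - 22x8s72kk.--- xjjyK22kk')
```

[' -', ' 22', '.--', '- x', '']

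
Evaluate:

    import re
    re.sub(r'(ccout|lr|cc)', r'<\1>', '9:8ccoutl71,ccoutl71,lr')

The regex engine tests alternatives in the order written; an earlier branch that matches wins even if a later one would match more.
Matches: at [3:8] → 'ccout'; at [12:17] → 'ccout'; at [21:23] → 'lr'.
`\1` in the replacement pulls in group 1's text for each match.

'9:8<ccout>l71,<ccout>l71,<lr>'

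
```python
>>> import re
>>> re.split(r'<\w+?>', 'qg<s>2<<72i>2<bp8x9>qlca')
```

['qg', '2<', '2', 'qlca']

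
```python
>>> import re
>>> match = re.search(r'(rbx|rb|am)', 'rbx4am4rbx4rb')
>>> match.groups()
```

('rbx',)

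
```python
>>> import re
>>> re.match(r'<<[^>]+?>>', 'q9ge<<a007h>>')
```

None

With `match`, the pattern is implicitly anchored at the beginning.
Here the string doesn't start with a match, so the call returns None.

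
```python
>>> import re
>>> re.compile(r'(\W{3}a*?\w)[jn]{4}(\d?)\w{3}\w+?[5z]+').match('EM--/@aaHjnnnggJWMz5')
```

None

With `match`, the pattern is implicitly anchored at the beginning.
Here the pattern fails at index 0, so the call returns None.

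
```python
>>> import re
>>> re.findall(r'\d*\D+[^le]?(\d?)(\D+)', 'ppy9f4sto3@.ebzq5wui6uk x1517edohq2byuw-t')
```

The pattern matches zero or more of a digit, then one or more of a non-digit, then optionally any character except [le]; then optionally a digit (captured); then one or more of a non-digit (captured).
Multiple groups make `findall` return tuples — one 2-tuple for each match.

[('', 'f'), ('', '@.ebzq'), ('', 'uk x'), ('', 'byuw-t')]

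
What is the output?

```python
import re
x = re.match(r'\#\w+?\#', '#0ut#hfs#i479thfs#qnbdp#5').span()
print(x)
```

`match` is anchored at position 0; if the pattern doesn't fit there, it returns None.
The match spans [0:5] → '#0ut#'.

(0, 5)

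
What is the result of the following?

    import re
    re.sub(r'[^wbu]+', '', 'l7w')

The pattern matches one or more of any character except [wbu].
Every occurrence is swapped for ''.

'w'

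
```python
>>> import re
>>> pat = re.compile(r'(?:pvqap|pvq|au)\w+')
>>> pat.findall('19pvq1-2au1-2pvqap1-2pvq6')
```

['pvq1', 'au1', 'pvqap1', 'pvq6']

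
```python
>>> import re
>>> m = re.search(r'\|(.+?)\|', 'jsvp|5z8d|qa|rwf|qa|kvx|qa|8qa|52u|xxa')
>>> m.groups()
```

With the lazy modifier that quantifier settles for the fewest repetitions that let the rest of the pattern succeed (the atoms after it are unaffected and can still be greedy).
`re.search` scans for the first position where the pattern succeeds.
The match spans [4:10] → '|5z8d|'.
Captured: group 1 = '5z8d'.

('5z8d',)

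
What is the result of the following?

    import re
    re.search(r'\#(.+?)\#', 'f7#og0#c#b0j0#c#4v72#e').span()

(2, 7)

Lazy quantifiers expand one character at a time until the remainder of the pattern can match.
The match spans [2:7] → '#og0#'.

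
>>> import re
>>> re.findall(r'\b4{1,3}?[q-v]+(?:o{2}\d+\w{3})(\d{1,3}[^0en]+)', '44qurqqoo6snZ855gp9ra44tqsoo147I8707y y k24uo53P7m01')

['855gp9ra44tqsoo147I87']

This matches a word boundary (`\b`, zero-width); then 1 to 3 of the literal '4' (lazy), then one or more of a character in [q-v]; then exactly 2 of the literal 'o', then one or more of a digit, then exactly 3 of a word character (non-capturing group); then 1 to 3 of a digit, then one or more of any character except [0en] (captured).
Scanning left to right: at [0:34] match '44qurqqoo6snZ855gp9ra44tqsoo147I87', group 1 = '855gp9ra44tqsoo147I87'.
Because there's exactly one group, `findall` drops the full match and keeps group 1 from the one hit.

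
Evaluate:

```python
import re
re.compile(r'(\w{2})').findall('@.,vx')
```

['vx']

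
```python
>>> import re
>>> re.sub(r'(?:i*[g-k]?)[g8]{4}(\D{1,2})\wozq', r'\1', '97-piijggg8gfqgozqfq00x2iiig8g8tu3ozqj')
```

'97-piijfqfq00x2tuj'

Each match is replaced using the text its own group 1 captured.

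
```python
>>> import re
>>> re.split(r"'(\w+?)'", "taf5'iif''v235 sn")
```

['taf5', 'iif', "'v235 sn"]

Matches to split on: at [4:9] → "'iif'".
Because the pattern has a capturing group, `split` also inserts each captured text between the pieces.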